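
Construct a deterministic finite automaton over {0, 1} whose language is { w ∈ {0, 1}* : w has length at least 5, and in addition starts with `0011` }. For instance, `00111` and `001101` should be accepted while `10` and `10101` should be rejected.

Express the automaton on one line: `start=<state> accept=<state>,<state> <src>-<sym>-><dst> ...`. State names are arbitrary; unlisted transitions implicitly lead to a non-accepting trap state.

start=s0 accept=s6 s0-0->s1 s0-1->s2 s1-0->s3 s1-1->s2 s2-0->s2 s2-1->s2 s3-0->s2 s3-1->s4 s4-0->s2 s4-1->s5 s5-0->s6 s5-1->s6 s6-0->s6 s6-1->s6

Build one automaton per condition and run them in lockstep. The first has 7 states tracking the input length, saturating at 6; the second has 6 states tracking whether the input so far still matches the prefix `0011`. A product state is a pair (one from each), accepting exactly when both do. After merging equivalent states the machine shrinks.
        0   1  
>  s0   s1  s2 
   s1   s3  s2 
   s2   s2  s2 
   s3   s2  s4 
   s4   s2  s5 
   s5   s6  s6 
 * s6   s6  s6 
(> = start, * = accepting)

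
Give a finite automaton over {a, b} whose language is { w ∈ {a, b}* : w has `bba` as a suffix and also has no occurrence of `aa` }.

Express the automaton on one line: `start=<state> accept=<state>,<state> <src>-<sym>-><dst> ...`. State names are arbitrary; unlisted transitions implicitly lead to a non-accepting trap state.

start=s0 accept=s6 s0-a->s1 s0-b->s2 s1-a->s3 s1-b->s2 s2-a->s1 s2-b->s4 s3-a->s3 s3-b->s5 s4-a->s6 s4-b->s4 s5-a->s3 s5-b->s7 s6-a->s3 s6-b->s2 s7-a->s8 s7-b->s7 s8-a->s3 s8-b->s5

Run two small machines in parallel and take their product. The first has 4 states tracking how much of the suffix `bba` has currently been matched; the second has 3 states tracking partial matches of the forbidden pattern `aa`. A product state is a pair (one from each), accepting exactly when both do.
9 states suffice.
        a   b  
>  s0   s1  s2 
   s1   s3  s2 
   s2   s1  s4 
   s3   s3  s5 
   s4   s6  s4 
   s5   s3  s7 
 * s6   s3  s2 
   s7   s8  s7 
   s8   s3  s5 
(> = start, * = accepting)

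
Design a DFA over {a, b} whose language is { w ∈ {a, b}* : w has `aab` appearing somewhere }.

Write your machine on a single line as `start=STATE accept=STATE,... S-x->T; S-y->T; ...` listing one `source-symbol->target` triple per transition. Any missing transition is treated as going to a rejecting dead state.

start=s0; accept=s3; s0-a->s1; s0-b->s0; s1-a->s2; s1-b->s0; s2-a->s2; s2-b->s3; s3-a->s3; s3-b->s3

Track how much of `aab` has been matched so far: state s0 is no progress, s3 is the absorbing accept state reached once `aab` has occurred. Intermediate states record partial matches; on a mismatch, fall back to the longest reusable overlap.
4 states suffice.
        a   b  
>  s0   s1  s0 
   s1   s2  s0 
   s2   s2  s3 
 * s3   s3  s3 
(> = start, * = accepting)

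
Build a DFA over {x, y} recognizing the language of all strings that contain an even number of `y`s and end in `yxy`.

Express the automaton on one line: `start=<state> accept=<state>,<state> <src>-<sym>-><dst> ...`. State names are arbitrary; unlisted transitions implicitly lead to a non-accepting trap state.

start=q0 accept=q4 q0-x->q0 q0-y->q1 q1-x->q2 q1-y->q0 q2-x->q3 q2-y->q4 q3-x->q3 q3-y->q0 q4-x->q0 q4-y->q1

Run two small machines in parallel and take their product. The first has 2 states tracking the count of `y`s modulo 2; the second has 4 states tracking how much of the suffix `yxy` has currently been matched. A product state is a pair (one from each), accepting exactly when both do. Minimizing collapses redundant product states.
A 5-state machine:
        x   y  
>  q0   q0  q1 
   q1   q2  q0 
   q2   q3  q4 
   q3   q3  q0 
 * q4   q0  q1 
(> = start, * = accepting)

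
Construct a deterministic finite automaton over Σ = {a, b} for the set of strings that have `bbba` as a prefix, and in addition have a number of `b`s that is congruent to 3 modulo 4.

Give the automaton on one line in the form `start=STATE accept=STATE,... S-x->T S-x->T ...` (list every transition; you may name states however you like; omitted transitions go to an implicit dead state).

start=q0 accept=q5 q0-a->q1 q0-b->q2 q1-a->q1 q1-b->q1 q2-a->q1 q2-b->q3 q3-a->q1 q3-b->q4 q4-a->q5 q4-b->q1 q5-a->q5 q5-b->q6 q6-a->q6 q6-b->q7 q7-a->q7 q7-b->q8 q8-a->q8 q8-b->q5

Build one automaton per condition and run them in lockstep. The first has 6 states tracking whether the input so far still matches the prefix `bbba`; the second has 4 states tracking the count of `b`s modulo 4. A product state is a pair (one from each), accepting exactly when both do. After merging equivalent states the machine shrinks.
        a   b  
>  q0   q1  q2 
   q1   q1  q1 
   q2   q1  q3 
   q3   q1  q4 
   q4   q5  q1 
 * q5   q5  q6 
   q6   q6  q7 
   q7   q7  q8 
   q8   q8  q5 
(> = start, * = accepting)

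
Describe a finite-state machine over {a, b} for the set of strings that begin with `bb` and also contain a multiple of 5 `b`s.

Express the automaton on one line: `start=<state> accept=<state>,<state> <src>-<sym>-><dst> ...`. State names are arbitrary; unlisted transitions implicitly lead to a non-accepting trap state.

Handle the two conditions separately and then intersect. The first has 4 states tracking whether the input so far still matches the prefix `bb`; the second has 5 states tracking the count of `b`s modulo 5. A product state is a pair (one from each), accepting exactly when both do. Equivalent product states are then merged.
        a   b  
>  S0   S1  S2 
   S1   S1  S1 
   S2   S1  S3 
   S3   S3  S4 
   S4   S4  S5 
   S5   S5  S6 
 * S6   S6  S7 
   S7   S7  S3 
(> = start, * = accepting)

start=S0 accept=S6 S0-a->S1 S0-b->S2 S1-a->S1 S1-b->S1 S2-a->S1 S2-b->S3 S3-a->S3 S3-b->S4 S4-a->S4 S4-b->S5 S5-a->S5 S5-b->S6 S6-a->S6 S6-b->S7 S7-a->S7 S7-b->S3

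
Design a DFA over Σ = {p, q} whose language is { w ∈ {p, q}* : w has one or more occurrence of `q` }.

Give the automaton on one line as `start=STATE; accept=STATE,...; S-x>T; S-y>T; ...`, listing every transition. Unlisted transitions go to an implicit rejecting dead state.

start=A; accept=B,C; A-p>A; A-q>B; B-p>B; B-q>C; C-p>C; C-q>C

Only the number of `q`s matters, and only up to 2. Make a chain A → B → C advanced by each `q` (with C absorbing); every other symbol self-loops. The accepting set is {B, C}.
With 3 states:
       p  q 
>  A   A  B 
 * B   B  C 
 * C   C  C 
(> = start, * = accepting)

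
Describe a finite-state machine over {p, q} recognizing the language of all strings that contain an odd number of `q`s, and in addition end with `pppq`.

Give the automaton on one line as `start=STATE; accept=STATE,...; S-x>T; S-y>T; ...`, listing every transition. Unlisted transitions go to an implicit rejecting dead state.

Build one automaton per condition and run them in lockstep. One (2 states) tracks the count of `q`s modulo 2; the other (5 states) tracks how much of the suffix `pppq` has currently been matched. Each combined state is a pair, one component from each; accept when both components accept. After merging equivalent states the machine shrinks.
A 6-state machine:
        p   q  
>  S0   S1  S2 
   S1   S3  S2 
   S2   S2  S0 
   S3   S4  S2 
   S4   S4  S5 
 * S5   S2  S0 
(> = start, * = accepting)

start=S0; accept=S5; S0-p>S1; S0-q>S2; S1-p>S3; S1-q>S2; S2-p>S2; S2-q>S0; S3-p>S4; S3-q>S2; S4-p>S4; S4-q>S5; S5-p>S2; S5-q>S0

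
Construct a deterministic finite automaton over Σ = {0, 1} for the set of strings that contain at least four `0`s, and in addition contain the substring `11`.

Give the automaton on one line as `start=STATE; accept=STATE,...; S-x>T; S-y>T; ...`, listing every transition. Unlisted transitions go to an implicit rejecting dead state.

start=S0; accept=S14; S0-0>S1; S0-1>S2; S1-0>S3; S1-1>S4; S2-0>S1; S2-1>S5; S3-0>S6; S3-1>S7; S4-0>S3; S4-1>S8; S5-0>S8; S5-1>S5; S6-0>S9; S6-1>S10; S7-0>S6; S7-1>S11; S8-0>S11; S8-1>S8; S9-0>S9; S9-1>S12; S10-0>S9; S10-1>S13; S11-0>S13; S11-1>S11; S12-0>S9; S12-1>S14; S13-0>S14; S13-1>S13; S14-0>S14; S14-1>S14

Handle the two conditions separately and then intersect. The first has 6 states tracking the count of `0`s, saturating at 5; the second has 3 states tracking whether and how much of `11` has been seen. A product state is a pair (one from each), accepting exactly when both do. Minimizing collapses redundant product states.
With 15 states:
          0    1  
>  S0     S1   S2 
   S1     S3   S4 
   S2     S1   S5 
   S3     S6   S7 
   S4     S3   S8 
   S5     S8   S5 
   S6     S9  S10 
   S7     S6  S11 
   S8    S11   S8 
   S9     S9  S12 
   S10    S9  S13 
   S11   S13  S11 
   S12    S9  S14 
   S13   S14  S13 
 * S14   S14  S14 
(> = start, * = accepting)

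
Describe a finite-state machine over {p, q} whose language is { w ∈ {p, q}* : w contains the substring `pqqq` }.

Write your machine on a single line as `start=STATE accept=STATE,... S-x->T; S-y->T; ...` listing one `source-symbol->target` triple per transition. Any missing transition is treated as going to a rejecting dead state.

start=A; accept=E; A-p->B; A-q->A; B-p->B; B-q->C; C-p->B; C-q->D; D-p->B; D-q->E; E-p->E; E-q->E

States A..D record the length of the longest prefix of `pqqq` that matches the current input suffix. Reaching E means `pqqq` has been seen, and we stay there forever. Accept from E.
5 states suffice.
       p  q 
>  A   B  A 
   B   B  C 
   C   B  D 
   D   B  E 
 * E   E  E 
(> = start, * = accepting)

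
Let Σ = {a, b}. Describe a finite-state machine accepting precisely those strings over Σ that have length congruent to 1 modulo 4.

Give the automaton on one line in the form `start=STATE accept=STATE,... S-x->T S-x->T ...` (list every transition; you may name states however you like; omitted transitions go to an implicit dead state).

start=q0 accept=q1 q0-a->q1 q0-b->q1 q1-a->q2 q1-b->q2 q2-a->q3 q2-b->q3 q3-a->q0 q3-b->q0

Count input length modulo 4: every symbol advances one step around the cycle q0 → q1 → q2 → q3 → q0. Accept at q1.
4 states suffice.
        a   b  
>  q0   q1  q1 
 * q1   q2  q2 
   q2   q3  q3 
   q3   q0  q0 
(> = start, * = accepting)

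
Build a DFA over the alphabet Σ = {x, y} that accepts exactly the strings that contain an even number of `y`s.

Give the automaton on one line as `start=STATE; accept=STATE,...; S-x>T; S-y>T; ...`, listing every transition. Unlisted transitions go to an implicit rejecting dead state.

Keep the running count of `y`s modulo 2: each `y` advances along the cycle q0 → q1 → q0 while other symbols loop. Accept at q0.
        x   y  
>* q0   q0  q1 
   q1   q1  q0 
(> = start, * = accepting)

start=q0; accept=q0; q0-x>q0; q0-y>q1; q1-x>q1; q1-y>q0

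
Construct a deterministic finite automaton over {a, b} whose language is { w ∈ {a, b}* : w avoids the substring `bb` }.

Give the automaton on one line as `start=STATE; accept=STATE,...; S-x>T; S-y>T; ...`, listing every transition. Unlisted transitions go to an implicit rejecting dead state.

This is the complement of 'contains `bb`'. Use the same substring-matching states — q0 through q2 holding how much of `bb` has just been matched — but flip the accepting set: everything except the trap q2 accepts.
A 3-state machine:
        a   b  
>* q0   q0  q1 
 * q1   q0  q2 
   q2   q2  q2 
(> = start, * = accepting)

start=q0; accept=q0,q1; q0-a>q0; q0-b>q1; q1-a>q0; q1-b>q2; q2-a>q2; q2-b>q2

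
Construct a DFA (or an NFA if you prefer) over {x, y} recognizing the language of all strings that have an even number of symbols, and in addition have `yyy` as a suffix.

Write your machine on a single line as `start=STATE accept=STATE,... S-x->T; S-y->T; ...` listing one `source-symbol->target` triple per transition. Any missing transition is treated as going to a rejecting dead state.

start=A; accept=H; A-x->B; A-y->C; B-x->A; B-y->D; C-x->A; C-y->E; D-x->B; D-y->F; E-x->B; E-y->G; F-x->A; F-y->H; G-x->A; G-y->H; H-x->B; H-y->G

Build one automaton per condition and run them in lockstep. The first has 2 states tracking the input length modulo 2; the second has 4 states tracking how much of the suffix `yyy` has currently been matched. A product state is a pair (one from each), accepting exactly when both do.
       x  y 
>  A   B  C 
   B   A  D 
   C   A  E 
   D   B  F 
   E   B  G 
   F   A  H 
   G   A  H 
 * H   B  G 
(> = start, * = accepting)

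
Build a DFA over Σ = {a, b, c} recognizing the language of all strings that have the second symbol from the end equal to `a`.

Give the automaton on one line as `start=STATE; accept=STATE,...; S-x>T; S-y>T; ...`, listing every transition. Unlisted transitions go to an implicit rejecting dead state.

A DFA must remember the last 2 symbols (since which symbol is second-to-last isn't known until the input ends). Use one state per possible window of the last ≤2 symbols; accept from those whose window starts with `a`.
With 13 states:
          a    b    c  
>  q0     q1   q2   q3 
   q1     q4   q5   q6 
   q2     q7   q8   q9 
   q3    q10  q11  q12 
 * q4     q4   q5   q6 
 * q5     q7   q8   q9 
 * q6    q10  q11  q12 
   q7     q4   q5   q6 
   q8     q7   q8   q9 
   q9    q10  q11  q12 
   q10    q4   q5   q6 
   q11    q7   q8   q9 
   q12   q10  q11  q12 
(> = start, * = accepting)

start=q0; accept=q4,q5,q6; q0-a>q1; q0-b>q2; q0-c>q3; q1-a>q4; q1-b>q5; q1-c>q6; q2-a>q7; q2-b>q8; q2-c>q9; q3-a>q10; q3-b>q11; q3-c>q12; q4-a>q4; q4-b>q5; q4-c>q6; q5-a>q7; q5-b>q8; q5-c>q9; q6-a>q10; q6-b>q11; q6-c>q12; q7-a>q4; q7-b>q5; q7-c>q6; q8-a>q7; q8-b>q8; q8-c>q9; q9-a>q10; q9-b>q11; q9-c>q12; q10-a>q4; q10-b>q5; q10-c>q6; q11-a>q7; q11-b>q8; q11-c>q9; q12-a>q10; q12-b>q11; q12-c>q12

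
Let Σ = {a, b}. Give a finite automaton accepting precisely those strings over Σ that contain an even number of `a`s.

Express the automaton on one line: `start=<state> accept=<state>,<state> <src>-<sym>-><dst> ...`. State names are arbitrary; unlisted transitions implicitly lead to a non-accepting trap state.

The only thing that matters is how many `a`s have appeared, reduced mod 2. Use one state per residue: S0 for 0, …, S1 for 1. Reading `a` moves to the next residue; anything else stays put. S0 is accepting.
        a   b  
>* S0   S1  S0 
   S1   S0  S1 
(> = start, * = accepting)

start=S0 accept=S0 S0-a->S1 S0-b->S0 S1-a->S0 S1-b->S1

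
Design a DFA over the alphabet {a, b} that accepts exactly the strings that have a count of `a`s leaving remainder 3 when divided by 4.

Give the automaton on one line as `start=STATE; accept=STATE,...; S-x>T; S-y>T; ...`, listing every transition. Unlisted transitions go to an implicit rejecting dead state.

start=S0; accept=S3; S0-a>S1; S0-b>S0; S1-a>S2; S1-b>S1; S2-a>S3; S2-b>S2; S3-a>S0; S3-b>S3

The only thing that matters is how many `a`s have appeared, reduced mod 4. Use one state per residue: S0 for 0, …, S3 for 3. Reading `a` moves to the next residue; anything else stays put. S3 is accepting.
With 4 states:
        a   b  
>  S0   S1  S0 
   S1   S2  S1 
   S2   S3  S2 
 * S3   S0  S3 
(> = start, * = accepting)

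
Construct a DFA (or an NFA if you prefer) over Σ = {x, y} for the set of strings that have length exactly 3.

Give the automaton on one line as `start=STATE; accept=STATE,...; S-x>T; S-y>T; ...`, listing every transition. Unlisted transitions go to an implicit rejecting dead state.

start=A; accept=D; A-x>B; A-y>B; B-x>C; B-y>C; C-x>D; C-y>D; D-x>E; D-y>E; E-x>E; E-y>E

Count input length up to 4: every symbol moves from A toward E, which means 'more than 3' and absorbs. Accept from {D}.
A 5-state machine:
       x  y 
>  A   B  B 
   B   C  C 
   C   D  D 
 * D   E  E 
   E   E  E 
(> = start, * = accepting)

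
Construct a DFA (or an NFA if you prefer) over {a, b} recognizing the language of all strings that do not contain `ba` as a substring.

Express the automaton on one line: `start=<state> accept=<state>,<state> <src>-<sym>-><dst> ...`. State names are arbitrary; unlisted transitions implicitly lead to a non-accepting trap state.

start=s0 accept=s0,s1 s0-a->s0 s0-b->s1 s1-a->s2 s1-b->s1 s2-a->s2 s2-b->s2

This is the complement of 'contains `ba`'. Use the same substring-matching states — s0 through s2 holding how much of `ba` has just been matched — but flip the accepting set: everything except the trap s2 accepts.
        a   b  
>* s0   s0  s1 
 * s1   s2  s1 
   s2   s2  s2 
(> = start, * = accepting)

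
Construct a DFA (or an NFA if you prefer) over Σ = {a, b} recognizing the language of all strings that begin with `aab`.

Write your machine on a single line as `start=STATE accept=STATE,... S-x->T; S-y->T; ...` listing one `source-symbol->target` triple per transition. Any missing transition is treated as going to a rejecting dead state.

Walk along `aab` while the input agrees: from S0 take `a` to S1, and so on. Any deviation drops to the rejecting sink S4. Once S3 is reached the prefix is confirmed and every continuation is accepted.
        a   b  
>  S0   S1  S4 
   S1   S2  S4 
   S2   S4  S3 
 * S3   S3  S3 
   S4   S4  S4 
(> = start, * = accepting)

start=S0; accept=S3; S0-a->S1; S0-b->S4; S1-a->S2; S1-b->S4; S2-a->S4; S2-b->S3; S3-a->S3; S3-b->S3; S4-a->S4; S4-b->S4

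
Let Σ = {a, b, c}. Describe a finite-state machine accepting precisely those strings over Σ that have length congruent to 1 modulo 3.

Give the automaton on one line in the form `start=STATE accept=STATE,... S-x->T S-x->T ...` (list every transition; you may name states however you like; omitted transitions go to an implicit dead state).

start=s0 accept=s1 s0-a->s1 s0-b->s1 s0-c->s1 s1-a->s2 s1-b->s2 s1-c->s2 s2-a->s0 s2-b->s0 s2-c->s0

Only the length mod 3 matters, so use a 3-cycle: from any state, every input symbol moves to the next state, wrapping s2 back to s0. Mark s1 accepting.
With 3 states:
        a   b   c  
>  s0   s1  s1  s1 
 * s1   s2  s2  s2 
   s2   s0  s0  s0 
(> = start, * = accepting)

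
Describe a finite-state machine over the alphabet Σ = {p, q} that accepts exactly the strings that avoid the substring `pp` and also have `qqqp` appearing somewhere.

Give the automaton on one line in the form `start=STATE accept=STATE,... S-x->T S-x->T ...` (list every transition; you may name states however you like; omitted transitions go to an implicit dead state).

Build one automaton per condition and run them in lockstep. The first has 3 states tracking partial matches of the forbidden pattern `pp`; the second has 5 states tracking whether and how much of `qqqp` has been seen. A product state is a pair (one from each), accepting exactly when both do. Equivalent product states are then merged.
8 states suffice.
       p  q 
>  A   B  C 
   B   D  C 
   C   B  E 
   D   D  D 
   E   B  F 
   F   G  F 
 * G   D  H 
 * H   G  H 
(> = start, * = accepting)

start=A accept=G,H A-p->B A-q->C B-p->D B-q->C C-p->B C-q->E D-p->D D-q->D E-p->B E-q->F F-p->G F-q->F G-p->D G-q->H H-p->G H-q->H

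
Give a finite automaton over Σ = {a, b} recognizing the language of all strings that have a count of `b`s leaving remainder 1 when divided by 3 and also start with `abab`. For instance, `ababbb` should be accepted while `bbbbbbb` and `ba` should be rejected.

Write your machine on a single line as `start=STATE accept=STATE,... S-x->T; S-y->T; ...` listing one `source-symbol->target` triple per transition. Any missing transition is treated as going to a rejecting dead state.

Handle the two conditions separately and then intersect. One (3 states) tracks the count of `b`s modulo 3; the other (6 states) tracks whether the input so far still matches the prefix `abab`. Each combined state is a pair, one component from each; accept when both components accept. Minimizing collapses redundant product states.
With 8 states:
        a   b  
>  s0   s1  s2 
   s1   s2  s3 
   s2   s2  s2 
   s3   s4  s2 
   s4   s2  s5 
   s5   s5  s6 
   s6   s6  s7 
 * s7   s7  s5 
(> = start, * = accepting)

start=s0; accept=s7; s0-a->s1; s0-b->s2; s1-a->s2; s1-b->s3; s2-a->s2; s2-b->s2; s3-a->s4; s3-b->s2; s4-a->s2; s4-b->s5; s5-a->s5; s5-b->s6; s6-a->s6; s6-b->s7; s7-a->s7; s7-b->s5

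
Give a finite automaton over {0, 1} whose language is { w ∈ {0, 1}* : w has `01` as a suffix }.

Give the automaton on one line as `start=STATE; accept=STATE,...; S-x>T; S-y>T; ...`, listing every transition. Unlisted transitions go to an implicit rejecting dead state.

start=A; accept=C; A-0>B; A-1>A; B-0>B; B-1>C; C-0>B; C-1>A

Let each state record the length of the longest suffix of the input read so far that is also a prefix of `01`. B means the last symbol is `0`; C means the last 2 symbols are `01`. Accept only at C, where the string currently ends in `01`.
3 states suffice.
       0  1 
>  A   B  A 
   B   B  C 
 * C   B  A 
(> = start, * = accepting)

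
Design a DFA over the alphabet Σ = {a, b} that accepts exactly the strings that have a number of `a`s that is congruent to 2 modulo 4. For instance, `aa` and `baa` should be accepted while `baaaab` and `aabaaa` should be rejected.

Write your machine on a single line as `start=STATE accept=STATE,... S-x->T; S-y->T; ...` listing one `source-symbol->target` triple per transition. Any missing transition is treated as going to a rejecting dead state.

start=s0; accept=s2; s0-a->s1; s0-b->s0; s1-a->s2; s1-b->s1; s2-a->s3; s2-b->s2; s3-a->s0; s3-b->s3

Keep the running count of `a`s modulo 4: each `a` advances along the cycle s0 → s1 → s2 → s3 → s0 while other symbols loop. Accept at s2.
        a   b  
>  s0   s1  s0 
   s1   s2  s1 
 * s2   s3  s2 
   s3   s0  s3 
(> = start, * = accepting)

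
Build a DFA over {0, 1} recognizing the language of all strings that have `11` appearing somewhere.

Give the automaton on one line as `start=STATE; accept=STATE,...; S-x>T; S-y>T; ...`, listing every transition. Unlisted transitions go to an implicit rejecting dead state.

start=s0; accept=s2; s0-0>s0; s0-1>s1; s1-0>s0; s1-1>s2; s2-0>s2; s2-1>s2

States s0..s1 record the length of the longest prefix of `11` that matches the current input suffix. Reaching s2 means `11` has been seen, and we stay there forever. Accept from s2.
        0   1  
>  s0   s0  s1 
   s1   s0  s2 
 * s2   s2  s2 
(> = start, * = accepting)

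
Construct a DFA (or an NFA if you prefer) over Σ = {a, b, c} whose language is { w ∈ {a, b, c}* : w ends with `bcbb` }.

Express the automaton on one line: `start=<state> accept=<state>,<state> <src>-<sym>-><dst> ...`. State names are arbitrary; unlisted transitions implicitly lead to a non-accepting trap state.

Let each state record the length of the longest suffix of the input read so far that is also a prefix of `bcbb`. S1 means the last symbol is `b`; S2 means the last 2 symbols are `bc`; S3 means the last 3 symbols are `bcb`; S4 means the last 4 symbols are `bcbb`. Accept only at S4, where the string currently ends in `bcbb`.
        a   b   c  
>  S0   S0  S1  S0 
   S1   S0  S1  S2 
   S2   S0  S3  S0 
   S3   S0  S4  S2 
 * S4   S0  S1  S2 
(> = start, * = accepting)

start=S0 accept=S4 S0-a->S0 S0-b->S1 S0-c->S0 S1-a->S0 S1-b->S1 S1-c->S2 S2-a->S0 S2-b->S3 S2-c->S0 S3-a->S0 S3-b->S4 S3-c->S2 S4-a->S0 S4-b->S1 S4-c->S2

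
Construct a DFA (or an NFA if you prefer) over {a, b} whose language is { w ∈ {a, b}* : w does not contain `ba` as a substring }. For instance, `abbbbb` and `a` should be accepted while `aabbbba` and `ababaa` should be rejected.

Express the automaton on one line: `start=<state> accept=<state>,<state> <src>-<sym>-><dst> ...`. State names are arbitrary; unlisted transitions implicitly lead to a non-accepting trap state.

start=q0 accept=q0,q1 q0-a->q0 q0-b->q1 q1-a->q2 q1-b->q1 q2-a->q2 q2-b->q2

This is the complement of 'contains `ba`'. Use the same substring-matching states — q0 through q2 holding how much of `ba` has just been matched — but flip the accepting set: everything except the trap q2 accepts.
With 3 states:
        a   b  
>* q0   q0  q1 
 * q1   q2  q1 
   q2   q2  q2 
(> = start, * = accepting)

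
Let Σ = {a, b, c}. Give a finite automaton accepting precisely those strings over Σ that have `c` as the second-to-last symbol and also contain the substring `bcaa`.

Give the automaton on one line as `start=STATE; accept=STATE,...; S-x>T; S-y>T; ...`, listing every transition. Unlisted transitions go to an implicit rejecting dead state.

Handle the two conditions separately and then intersect. The first has 13 states tracking the last 2 symbols read; the second has 5 states tracking whether and how much of `bcaa` has been seen. A product state is a pair (one from each), accepting exactly when both do. Minimizing collapses redundant product states.
With 8 states:
        a   b   c  
>  q0   q0  q1  q0 
   q1   q0  q1  q2 
   q2   q3  q1  q0 
   q3   q4  q1  q0 
   q4   q4  q4  q5 
   q5   q6  q6  q7 
 * q6   q4  q4  q5 
 * q7   q6  q6  q7 
(> = start, * = accepting)

start=q0; accept=q6,q7; q0-a>q0; q0-b>q1; q0-c>q0; q1-a>q0; q1-b>q1; q1-c>q2; q2-a>q3; q2-b>q1; q2-c>q0; q3-a>q4; q3-b>q1; q3-c>q0; q4-a>q4; q4-b>q4; q4-c>q5; q5-a>q6; q5-b>q6; q5-c>q7; q6-a>q4; q6-b>q4; q6-c>q5; q7-a>q6; q7-b>q6; q7-c>q7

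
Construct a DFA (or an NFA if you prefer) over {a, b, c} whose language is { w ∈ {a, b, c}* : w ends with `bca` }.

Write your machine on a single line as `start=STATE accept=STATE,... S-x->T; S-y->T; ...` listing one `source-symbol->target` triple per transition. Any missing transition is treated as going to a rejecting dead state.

start=s0; accept=s3; s0-a->s0; s0-b->s1; s0-c->s0; s1-a->s0; s1-b->s1; s1-c->s2; s2-a->s3; s2-b->s1; s2-c->s0; s3-a->s0; s3-b->s1; s3-c->s0

Let each state record the length of the longest suffix of the input read so far that is also a prefix of `bca`. s1 means the last symbol is `b`; s2 means the last 2 symbols are `bc`; s3 means the last 3 symbols are `bca`. Accept only at s3, where the string currently ends in `bca`.
        a   b   c  
>  s0   s0  s1  s0 
   s1   s0  s1  s2 
   s2   s3  s1  s0 
 * s3   s0  s1  s0 
(> = start, * = accepting)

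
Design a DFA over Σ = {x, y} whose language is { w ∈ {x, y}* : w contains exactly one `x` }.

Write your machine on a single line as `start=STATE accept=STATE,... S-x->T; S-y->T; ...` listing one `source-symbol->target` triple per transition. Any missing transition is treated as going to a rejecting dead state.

Count `x`s, saturating at 2: state S0 means no `x` yet, S1 means one `x` seen, S2 means more than one. Each `x` increments (capped at S2); other symbols loop. Accept from {S1}.
3 states suffice.
        x   y  
>  S0   S1  S0 
 * S1   S2  S1 
   S2   S2  S2 
(> = start, * = accepting)

start=S0; accept=S1; S0-x->S1; S0-y->S0; S1-x->S2; S1-y->S1; S2-x->S2; S2-y->S2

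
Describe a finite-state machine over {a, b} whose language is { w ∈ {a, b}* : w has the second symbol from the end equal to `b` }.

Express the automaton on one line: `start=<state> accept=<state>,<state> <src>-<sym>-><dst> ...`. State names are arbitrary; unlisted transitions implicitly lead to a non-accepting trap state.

start=q0 accept=q5,q6 q0-a->q1 q0-b->q2 q1-a->q3 q1-b->q4 q2-a->q5 q2-b->q6 q3-a->q3 q3-b->q4 q4-a->q5 q4-b->q6 q5-a->q3 q5-b->q4 q6-a->q5 q6-b->q6

Because acceptance depends on a position counted from the end, the machine has to buffer the most recent 2 symbols. Make each state the string of the last up-to-2 symbols read; on input `x` shift the window left and append `x`. Accept when the buffered window has length 2 and begins with `b`.
A 7-state machine:
        a   b  
>  q0   q1  q2 
   q1   q3  q4 
   q2   q5  q6 
   q3   q3  q4 
   q4   q5  q6 
 * q5   q3  q4 
 * q6   q5  q6 
(> = start, * = accepting)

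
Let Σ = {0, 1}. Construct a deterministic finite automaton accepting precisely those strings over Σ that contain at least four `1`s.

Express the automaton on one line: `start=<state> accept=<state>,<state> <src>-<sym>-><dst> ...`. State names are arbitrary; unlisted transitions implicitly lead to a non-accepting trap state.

Only the number of `1`s matters, and only up to 5. Make a chain q0 → q1 → q2 → q3 → q4 → q5 advanced by each `1` (with q5 absorbing); every other symbol self-loops. The accepting set is {q4, q5}.
        0   1  
>  q0   q0  q1 
   q1   q1  q2 
   q2   q2  q3 
   q3   q3  q4 
 * q4   q4  q5 
 * q5   q5  q5 
(> = start, * = accepting)

start=q0 accept=q4,q5 q0-0->q0 q0-1->q1 q1-0->q1 q1-1->q2 q2-0->q2 q2-1->q3 q3-0->q3 q3-1->q4 q4-0->q4 q4-1->q5 q5-0->q5 q5-1->q5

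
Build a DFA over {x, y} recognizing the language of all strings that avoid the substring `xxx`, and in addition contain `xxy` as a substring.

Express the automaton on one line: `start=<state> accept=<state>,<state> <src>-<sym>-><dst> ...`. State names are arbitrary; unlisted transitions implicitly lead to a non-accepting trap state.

Run two small machines in parallel and take their product. One (4 states) tracks partial matches of the forbidden pattern `xxx`; the other (4 states) tracks whether and how much of `xxy` has been seen. Each combined state is a pair, one component from each; accept when both components accept.
With 8 states:
        x   y  
>  S0   S1  S0 
   S1   S2  S0 
   S2   S3  S4 
   S3   S3  S5 
 * S4   S6  S4 
   S5   S5  S5 
 * S6   S7  S4 
 * S7   S5  S4 
(> = start, * = accepting)

start=S0 accept=S4,S6,S7 S0-x->S1 S0-y->S0 S1-x->S2 S1-y->S0 S2-x->S3 S2-y->S4 S3-x->S3 S3-y->S5 S4-x->S6 S4-y->S4 S5-x->S5 S5-y->S5 S6-x->S7 S6-y->S4 S7-x->S5 S7-y->S4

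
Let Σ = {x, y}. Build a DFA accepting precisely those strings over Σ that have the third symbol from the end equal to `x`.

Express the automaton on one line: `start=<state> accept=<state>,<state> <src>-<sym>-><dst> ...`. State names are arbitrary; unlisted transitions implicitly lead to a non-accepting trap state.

start=q0 accept=q7,q8,q9,q10 q0-x->q1 q0-y->q2 q1-x->q3 q1-y->q4 q2-x->q5 q2-y->q6 q3-x->q7 q3-y->q8 q4-x->q9 q4-y->q10 q5-x->q11 q5-y->q12 q6-x->q13 q6-y->q14 q7-x->q7 q7-y->q8 q8-x->q9 q8-y->q10 q9-x->q11 q9-y->q12 q10-x->q13 q10-y->q14 q11-x->q7 q11-y->q8 q12-x->q9 q12-y->q10 q13-x->q11 q13-y->q12 q14-x->q13 q14-y->q14

Because acceptance depends on a position counted from the end, the machine has to buffer the most recent 3 symbols. Make each state the string of the last up-to-3 symbols read; on input `x` shift the window left and append `x`. Accept when the buffered window has length 3 and begins with `x`.
With 15 states:
          x    y  
>  q0     q1   q2 
   q1     q3   q4 
   q2     q5   q6 
   q3     q7   q8 
   q4     q9  q10 
   q5    q11  q12 
   q6    q13  q14 
 * q7     q7   q8 
 * q8     q9  q10 
 * q9    q11  q12 
 * q10   q13  q14 
   q11    q7   q8 
   q12    q9  q10 
   q13   q11  q12 
   q14   q13  q14 
(> = start, * = accepting)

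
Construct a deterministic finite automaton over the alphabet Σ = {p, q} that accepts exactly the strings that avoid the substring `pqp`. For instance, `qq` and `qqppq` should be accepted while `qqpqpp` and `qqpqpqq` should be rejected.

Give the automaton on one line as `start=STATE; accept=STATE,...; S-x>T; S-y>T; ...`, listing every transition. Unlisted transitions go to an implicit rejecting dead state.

start=A; accept=A,B,C; A-p>B; A-q>A; B-p>B; B-q>C; C-p>D; C-q>A; D-p>D; D-q>D

Track partial matches of the forbidden pattern `pqp`. State D is a dead state reached once `pqp` has occurred; every other state accepts. A means no part of `pqp` is currently matched.
With 4 states:
       p  q 
>* A   B  A 
 * B   B  C 
 * C   D  A 
   D   D  D 
(> = start, * = accepting)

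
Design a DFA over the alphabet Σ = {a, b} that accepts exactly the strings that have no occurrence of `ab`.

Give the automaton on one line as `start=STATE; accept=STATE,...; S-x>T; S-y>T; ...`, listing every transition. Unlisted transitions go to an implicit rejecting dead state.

This is the complement of 'contains `ab`'. Use the same substring-matching states — S0 through S2 holding how much of `ab` has just been matched — but flip the accepting set: everything except the trap S2 accepts.
3 states suffice.
        a   b  
>* S0   S1  S0 
 * S1   S1  S2 
   S2   S2  S2 
(> = start, * = accepting)

start=S0; accept=S0,S1; S0-a>S1; S0-b>S0; S1-a>S1; S1-b>S2; S2-a>S2; S2-b>S2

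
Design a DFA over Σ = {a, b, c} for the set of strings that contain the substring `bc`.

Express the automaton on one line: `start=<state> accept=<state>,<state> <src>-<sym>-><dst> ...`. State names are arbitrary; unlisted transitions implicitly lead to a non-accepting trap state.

Track how much of `bc` has been matched so far: state q0 is no progress, q2 is the absorbing accept state reached once `bc` has occurred. Intermediate states record partial matches; on a mismatch, fall back to the longest reusable overlap.
A 3-state machine:
        a   b   c  
>  q0   q0  q1  q0 
   q1   q0  q1  q2 
 * q2   q2  q2  q2 
(> = start, * = accepting)

start=q0 accept=q2 q0-a->q0 q0-b->q1 q0-c->q0 q1-a->q0 q1-b->q1 q1-c->q2 q2-a->q2 q2-b->q2 q2-c->q2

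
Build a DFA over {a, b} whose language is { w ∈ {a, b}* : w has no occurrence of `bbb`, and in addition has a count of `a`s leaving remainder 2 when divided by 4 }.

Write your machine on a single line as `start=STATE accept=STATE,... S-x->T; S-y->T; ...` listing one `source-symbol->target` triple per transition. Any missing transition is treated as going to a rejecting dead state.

Run two small machines in parallel and take their product. One (4 states) tracks partial matches of the forbidden pattern `bbb`; the other (4 states) tracks the count of `a`s modulo 4. Each combined state is a pair, one component from each; accept when both components accept.
          a    b  
>  S0     S1   S2 
   S1     S3   S4 
   S2     S1   S5 
 * S3     S6   S7 
   S4     S3   S8 
   S5     S1   S9 
   S6     S0  S10 
 * S7     S6  S11 
   S8     S3  S12 
   S9    S12   S9 
   S10    S0  S13 
 * S11    S6  S14 
   S12   S14  S12 
   S13    S0  S15 
   S14   S15  S14 
   S15    S9  S15 
(> = start, * = accepting)

start=S0; accept=S3,S7,S11; S0-a->S1; S0-b->S2; S1-a->S3; S1-b->S4; S2-a->S1; S2-b->S5; S3-a->S6; S3-b->S7; S4-a->S3; S4-b->S8; S5-a->S1; S5-b->S9; S6-a->S0; S6-b->S10; S7-a->S6; S7-b->S11; S8-a->S3; S8-b->S12; S9-a->S12; S9-b->S9; S10-a->S0; S10-b->S13; S11-a->S6; S11-b->S14; S12-a->S14; S12-b->S12; S13-a->S0; S13-b->S15; S14-a->S15; S14-b->S14; S15-a->S9; S15-b->S15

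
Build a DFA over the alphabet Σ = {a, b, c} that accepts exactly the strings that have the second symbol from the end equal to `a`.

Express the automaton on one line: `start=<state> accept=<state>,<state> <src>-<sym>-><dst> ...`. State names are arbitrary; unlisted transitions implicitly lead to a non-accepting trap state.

A DFA must remember the last 2 symbols (since which symbol is second-to-last isn't known until the input ends). Use one state per possible window of the last ≤2 symbols; accept from those whose window starts with `a`.
With 13 states:
          a    b    c  
>  q0     q1   q2   q3 
   q1     q4   q5   q6 
   q2     q7   q8   q9 
   q3    q10  q11  q12 
 * q4     q4   q5   q6 
 * q5     q7   q8   q9 
 * q6    q10  q11  q12 
   q7     q4   q5   q6 
   q8     q7   q8   q9 
   q9    q10  q11  q12 
   q10    q4   q5   q6 
   q11    q7   q8   q9 
   q12   q10  q11  q12 
(> = start, * = accepting)

start=q0 accept=q4,q5,q6 q0-a->q1 q0-b->q2 q0-c->q3 q1-a->q4 q1-b->q5 q1-c->q6 q2-a->q7 q2-b->q8 q2-c->q9 q3-a->q10 q3-b->q11 q3-c->q12 q4-a->q4 q4-b->q5 q4-c->q6 q5-a->q7 q5-b->q8 q5-c->q9 q6-a->q10 q6-b->q11 q6-c->q12 q7-a->q4 q7-b->q5 q7-c->q6 q8-a->q7 q8-b->q8 q8-c->q9 q9-a->q10 q9-b->q11 q9-c->q12 q10-a->q4 q10-b->q5 q10-c->q6 q11-a->q7 q11-b->q8 q11-c->q9 q12-a->q10 q12-b->q11 q12-c->q12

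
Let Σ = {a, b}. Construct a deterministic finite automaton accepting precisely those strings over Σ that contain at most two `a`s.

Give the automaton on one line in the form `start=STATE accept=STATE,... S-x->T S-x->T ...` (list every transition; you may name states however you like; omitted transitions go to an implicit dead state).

Count `a`s, saturating at 3: states S0 through S2 mean 0 through 2 `a`s seen; S3 means more than 2. Each `a` increments (capped at S3); other symbols loop. Accept from {S0, S1, S2}.
4 states suffice.
        a   b  
>* S0   S1  S0 
 * S1   S2  S1 
 * S2   S3  S2 
   S3   S3  S3 
(> = start, * = accepting)

start=S0 accept=S0,S1,S2 S0-a->S1 S0-b->S0 S1-a->S2 S1-b->S1 S2-a->S3 S2-b->S2 S3-a->S3 S3-b->S3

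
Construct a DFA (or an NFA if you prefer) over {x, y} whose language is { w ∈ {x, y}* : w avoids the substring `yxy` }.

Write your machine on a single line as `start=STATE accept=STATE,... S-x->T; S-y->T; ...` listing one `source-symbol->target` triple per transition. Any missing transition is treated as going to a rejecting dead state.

This is the complement of 'contains `yxy`'. Use the same substring-matching states — q0 through q3 holding how much of `yxy` has just been matched — but flip the accepting set: everything except the trap q3 accepts.
A 4-state machine:
        x   y  
>* q0   q0  q1 
 * q1   q2  q1 
 * q2   q0  q3 
   q3   q3  q3 
(> = start, * = accepting)

start=q0; accept=q0,q1,q2; q0-x->q0; q0-y->q1; q1-x->q2; q1-y->q1; q2-x->q0; q2-y->q3; q3-x->q3; q3-y->q3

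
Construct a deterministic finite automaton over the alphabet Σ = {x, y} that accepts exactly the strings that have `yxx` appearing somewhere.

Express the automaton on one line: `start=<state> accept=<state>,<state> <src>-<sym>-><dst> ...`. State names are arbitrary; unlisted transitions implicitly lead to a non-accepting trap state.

start=S0 accept=S3 S0-x->S0 S0-y->S1 S1-x->S2 S1-y->S1 S2-x->S3 S2-y->S1 S3-x->S3 S3-y->S3

States S0..S2 record the length of the longest prefix of `yxx` that matches the current input suffix. Reaching S3 means `yxx` has been seen, and we stay there forever. Accept from S3.
With 4 states:
        x   y  
>  S0   S0  S1 
   S1   S2  S1 
   S2   S3  S1 
 * S3   S3  S3 
(> = start, * = accepting)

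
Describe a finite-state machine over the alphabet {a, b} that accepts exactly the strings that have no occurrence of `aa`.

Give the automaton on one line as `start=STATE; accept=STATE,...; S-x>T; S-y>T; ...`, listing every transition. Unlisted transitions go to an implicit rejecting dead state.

start=S0; accept=S0,S1; S0-a>S1; S0-b>S0; S1-a>S2; S1-b>S0; S2-a>S2; S2-b>S2

Track partial matches of the forbidden pattern `aa`. State S2 is a dead state reached once `aa` has occurred; every other state accepts. S0 means no part of `aa` is currently matched.
3 states suffice.
        a   b  
>* S0   S1  S0 
 * S1   S2  S0 
   S2   S2  S2 
(> = start, * = accepting)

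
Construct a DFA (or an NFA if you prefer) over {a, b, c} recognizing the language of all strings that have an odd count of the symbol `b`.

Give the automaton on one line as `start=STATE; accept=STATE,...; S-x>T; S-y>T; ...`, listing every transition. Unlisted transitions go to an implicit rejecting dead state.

The only thing that matters is how many `b`s have appeared, reduced mod 2. Use one state per residue: s0 for 0, …, s1 for 1. Reading `b` moves to the next residue; anything else stays put. s1 is accepting.
        a   b   c  
>  s0   s0  s1  s0 
 * s1   s1  s0  s1 
(> = start, * = accepting)

start=s0; accept=s1; s0-a>s0; s0-b>s1; s0-c>s0; s1-a>s1; s1-b>s0; s1-c>s1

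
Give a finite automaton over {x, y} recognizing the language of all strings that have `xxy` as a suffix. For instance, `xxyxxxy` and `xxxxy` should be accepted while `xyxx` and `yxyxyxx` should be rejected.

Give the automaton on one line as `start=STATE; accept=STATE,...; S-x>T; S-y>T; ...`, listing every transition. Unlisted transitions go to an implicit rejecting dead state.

Let each state record the length of the longest suffix of the input read so far that is also a prefix of `xxy`. q1 means the last symbol is `x`; q2 means the last 2 symbols are `xx`; q3 means the last 3 symbols are `xxy`. Accept only at q3, where the string currently ends in `xxy`.
4 states suffice.
        x   y  
>  q0   q1  q0 
   q1   q2  q0 
   q2   q2  q3 
 * q3   q1  q0 
(> = start, * = accepting)

start=q0; accept=q3; q0-x>q1; q0-y>q0; q1-x>q2; q1-y>q0; q2-x>q2; q2-y>q3; q3-x>q1; q3-y>q0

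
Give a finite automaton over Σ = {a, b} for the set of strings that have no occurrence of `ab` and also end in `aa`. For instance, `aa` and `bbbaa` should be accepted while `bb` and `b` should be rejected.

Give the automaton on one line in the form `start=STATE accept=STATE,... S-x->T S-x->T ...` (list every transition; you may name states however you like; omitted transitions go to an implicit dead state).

start=q0 accept=q2 q0-a->q1 q0-b->q0 q1-a->q2 q1-b->q3 q2-a->q2 q2-b->q3 q3-a->q4 q3-b->q3 q4-a->q5 q4-b->q3 q5-a->q5 q5-b->q3

Build one automaton per condition and run them in lockstep. One (3 states) tracks partial matches of the forbidden pattern `ab`; the other (3 states) tracks how much of the suffix `aa` has currently been matched. Each combined state is a pair, one component from each; accept when both components accept.
6 states suffice.
        a   b  
>  q0   q1  q0 
   q1   q2  q3 
 * q2   q2  q3 
   q3   q4  q3 
   q4   q5  q3 
   q5   q5  q3 
(> = start, * = accepting)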